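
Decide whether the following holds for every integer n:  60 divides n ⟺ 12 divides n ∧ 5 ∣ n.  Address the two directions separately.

Both directions hold; the statement is true.

(⟹) If 60 ∣ n, write n = 60q. Since 60 = 5·12, n = 12·(5q), so 12 ∣ n; and since 60 = 12·5, n = 5·(12q), so 5 ∣ n.

(⟸) Suppose 12 ∣ n and 5 ∣ n. Any common multiple of 12 and 5 is a multiple of their lcm; here gcd(12, 5) = 1, so lcm(12, 5) = 12·5 = 60, so 60 ∣ n.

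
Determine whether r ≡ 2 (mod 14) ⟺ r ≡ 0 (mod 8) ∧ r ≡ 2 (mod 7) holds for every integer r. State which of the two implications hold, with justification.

Only the converse holds.

(→) This fails: r = 2 gives 2 ≡ 2 (mod 14) but 2 ≡ 2 (mod 8), so the conjunction on the right does not hold.

(←) Conversely, if r ≡ 0 (mod 8) and r ≡ 2 (mod 7), then by the Chinese remainder theorem r ≡ 16 (mod 56). Since 16 ≡ 2 (mod 14) and 14 ∣ 56, we get r ≡ 2 (mod 14).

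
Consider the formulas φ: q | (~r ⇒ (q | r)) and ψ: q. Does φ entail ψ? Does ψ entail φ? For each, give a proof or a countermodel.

(⇒) fails; (⇐) holds.

(→) This fails. Under r = T, q = F, the left side is true but the right side is false.

(←) Assume the antecedent. If r is true, q | (~r ⇒ (q | r)) reduces to true regardless of the other variables. If r is false, the antecedent forces (r = F, q = T), and q | (~r ⇒ (q | r)) holds there. Either way q | (~r ⇒ (q | r)) holds.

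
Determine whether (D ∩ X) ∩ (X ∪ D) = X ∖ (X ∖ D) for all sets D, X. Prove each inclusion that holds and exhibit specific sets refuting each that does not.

Both inclusions hold; the sets are equal.

(⊇) Let x ∈ X ∖ (X ∖ D). Then x ∈ D ∩ X, from which x ∈ (D ∩ X) ∩ (X ∪ D).

(⊆) Let x ∈ (D ∩ X) ∩ (X ∪ D). Then x ∈ D ∩ X, from which x ∈ X ∖ (X ∖ D).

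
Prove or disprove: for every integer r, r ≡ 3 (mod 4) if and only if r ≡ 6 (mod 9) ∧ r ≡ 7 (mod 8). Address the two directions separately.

(→) This fails: r = 3 gives 3 ≡ 3 (mod 4) but 3 ≡ 3 (mod 9), so the conjunction on the right does not hold.

(←) Conversely, if r ≡ 6 (mod 9) and r ≡ 7 (mod 8), then by the Chinese remainder theorem r ≡ 15 (mod 72). Since 15 ≡ 3 (mod 4) and 4 ∣ 72, we get r ≡ 3 (mod 4).

Not equivalent: only (⇐) holds.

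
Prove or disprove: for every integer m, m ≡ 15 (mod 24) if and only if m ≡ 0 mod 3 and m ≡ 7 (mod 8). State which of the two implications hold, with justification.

[⇐] If m ≡ 0 (mod 3) and m ≡ 7 (mod 8), then by the Chinese remainder theorem m ≡ 15 (mod 24). This is exactly m ≡ 15 (mod 24).

[⇒] Suppose m ≡ 15 (mod 24); write m = 24j + 15. Since 3 ∣ 24, reducing mod 3 gives m ≡ 15 ≡ 0 (mod 3); since 8 ∣ 24, reducing mod 8 gives m ≡ 15 ≡ 7 (mod 8).

Both directions hold.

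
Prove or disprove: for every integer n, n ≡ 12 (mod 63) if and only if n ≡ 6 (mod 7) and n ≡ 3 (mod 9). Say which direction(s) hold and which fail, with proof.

(→) This fails: n = 12 gives 12 ≡ 12 (mod 63) but 12 ≡ 5 (mod 7), so the conjunction on the right does not hold.

(←) This fails: n = 48 satisfies both congruences on the right (48 ≡ 6 mod 7 and 48 ≡ 3 mod 9) yet 48 ≡ 48 (mod 63), not 12.

Neither direction holds.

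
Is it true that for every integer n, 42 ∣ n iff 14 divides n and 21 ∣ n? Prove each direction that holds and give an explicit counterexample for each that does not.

The biconditional holds.

(⇐) Suppose 14 ∣ n and 21 ∣ n. Any common multiple of 14 and 21 is a multiple of their lcm; here lcm(14, 21) = 14·21/gcd(14, 21) = 294/7 = 42, so 42 ∣ n.

(⇒) If 42 ∣ n, write n = 42q. Since 42 = 3·14, n = 14·(3q), so 14 ∣ n; and since 42 = 2·21, n = 21·(2q), so 21 ∣ n.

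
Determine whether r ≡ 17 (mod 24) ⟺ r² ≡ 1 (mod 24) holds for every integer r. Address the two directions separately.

(→) Suppose r ≡ 17 (mod 24). Write r = 24j + 17. Then (24j + 17)² = 576j² + 816j + 289 = 24(24j² + 34j + 12) + 1, so r² ≡ 1 (mod 24).

(←) This fails: take r = 1. Then 1² = 1 ≡ 1 (mod 24), yet 1 ≡ 1 (mod 24), not 17.

Not equivalent: only (⇒) holds.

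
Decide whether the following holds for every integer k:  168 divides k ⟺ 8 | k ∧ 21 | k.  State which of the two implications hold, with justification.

The biconditional holds.

[⇒] If 168 ∣ k, write k = 168q. Since 168 = 21·8, k = 8·(21q), so 8 ∣ k; and since 168 = 8·21, k = 21·(8q), so 21 ∣ k.

[⇐] Suppose 8 ∣ k and 21 ∣ k. Any common multiple of 8 and 21 is a multiple of their lcm; here gcd(8, 21) = 1, so lcm(8, 21) = 8·21 = 168, so 168 ∣ k.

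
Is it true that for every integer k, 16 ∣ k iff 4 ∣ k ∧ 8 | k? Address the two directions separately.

(⟹) If 16 ∣ k, write k = 16q. Since 16 = 4·4, k = 4·(4q), so 4 ∣ k; and since 16 = 2·8, k = 8·(2q), so 8 ∣ k.

(⟸) This fails: take k = 8. Both 4 ∣ 8 and 8 ∣ 8, yet 8 is not a multiple of 16 (since 8 = 0·16 + 8), so 16 ∤ 8.

The forward direction holds; the converse fails.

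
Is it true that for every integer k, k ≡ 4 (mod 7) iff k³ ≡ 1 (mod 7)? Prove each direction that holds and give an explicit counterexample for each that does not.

The forward direction holds; the converse fails.

Converse. This fails: take k = 1. Then 1³ = 1 ≡ 1 (mod 7), yet 1 ≡ 1 (mod 7), not 4.

Forward direction. Suppose k ≡ 4 (mod 7). Write k = 7j + 4. Then (7j + 4)³ = 343j³ + 588j² + 336j + 64 = 7(49j³ + 84j² + 48j + 9) + 1, so k³ ≡ 1 (mod 7).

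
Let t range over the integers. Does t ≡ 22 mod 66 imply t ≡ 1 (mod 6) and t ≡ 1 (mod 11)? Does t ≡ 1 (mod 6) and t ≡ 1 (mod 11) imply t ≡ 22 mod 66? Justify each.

(→) This fails: t = 22 gives 22 ≡ 22 (mod 66) but 22 ≡ 4 (mod 6), so the conjunction on the right does not hold.

(←) This fails: t = 1 satisfies both congruences on the right (1 ≡ 1 mod 6 and 1 ≡ 1 mod 11) yet 1 ≡ 1 (mod 66), not 22.

Neither direction holds.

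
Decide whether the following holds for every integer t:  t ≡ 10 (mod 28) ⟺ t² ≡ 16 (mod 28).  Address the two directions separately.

[⇒] Suppose t ≡ 10 (mod 28). Write t = 28j + 10. Then (28j + 10)² = 784j² + 560j + 100 = 28(28j² + 20j + 3) + 16, so t² ≡ 16 (mod 28).

[⇐] This fails: take t = 4. Then 4² = 16 ≡ 16 (mod 28), yet 4 ≡ 4 (mod 28), not 10.

Only the forward implication holds.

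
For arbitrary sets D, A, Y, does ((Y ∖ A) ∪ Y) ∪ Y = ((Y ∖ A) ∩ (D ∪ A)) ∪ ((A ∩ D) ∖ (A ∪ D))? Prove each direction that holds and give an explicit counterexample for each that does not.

The sets are not equal: only the reverse inclusion holds.

(⊆) This inclusion fails. Take D = ∅, A = ∅, Y = {1}; then 1 ∈ ((Y ∖ A) ∪ Y) ∪ Y but 1 ∉ ((Y ∖ A) ∩ (D ∪ A)) ∪ ((A ∩ D) ∖ (A ∪ D)).

(⊇) Let x ∈ ((Y ∖ A) ∩ (D ∪ A)) ∪ ((A ∩ D) ∖ (A ∪ D)). Then x ∈ D ∩ Y and x ∉ A, from which x ∈ ((Y ∖ A) ∪ Y) ∪ Y.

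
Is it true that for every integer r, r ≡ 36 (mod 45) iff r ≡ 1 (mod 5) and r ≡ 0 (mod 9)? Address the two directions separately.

Both implications hold.

(⟹) Suppose r ≡ 36 (mod 45); write r = 45j + 36. Since 5 ∣ 45, reducing mod 5 gives r ≡ 36 ≡ 1 (mod 5); since 9 ∣ 45, reducing mod 9 gives r ≡ 36 ≡ 0 (mod 9).

(⟸) Conversely, if r ≡ 1 (mod 5) and r ≡ 0 (mod 9), then by the Chinese remainder theorem r ≡ 36 (mod 45). This is exactly r ≡ 36 (mod 45).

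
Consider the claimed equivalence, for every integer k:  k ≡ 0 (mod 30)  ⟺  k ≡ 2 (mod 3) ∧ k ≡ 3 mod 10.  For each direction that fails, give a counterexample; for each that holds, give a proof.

Forward direction. This fails: k = 0 gives 0 ≡ 0 (mod 30) but 0 ≡ 0 (mod 3), so the conjunction on the right does not hold.

Converse. This fails: k = 23 satisfies both congruences on the right (23 ≡ 2 mod 3 and 23 ≡ 3 mod 10) yet 23 ≡ 23 (mod 30), not 0.

Neither implication holds.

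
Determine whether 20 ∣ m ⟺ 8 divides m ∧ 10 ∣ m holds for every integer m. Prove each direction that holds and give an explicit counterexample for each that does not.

(⟹) This fails: take m = 20. Certainly 20 ∣ 20, but 8 ∤ 20.

(⟸) Suppose 8 ∣ m and 10 ∣ m. Any common multiple of 8 and 10 is a multiple of their lcm; here lcm(8, 10) = 8·10/gcd(8, 10) = 80/2 = 40, so 40 ∣ m. Since 20 ∣ 40, it follows that 20 ∣ m.

Only the converse holds.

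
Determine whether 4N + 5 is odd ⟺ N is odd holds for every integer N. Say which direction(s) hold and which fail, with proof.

Not equivalent: only (⇐) holds.

(→) This fails: take N = 2. Then 4N + 5 = 13, which is odd, yet N = 2 is even, not odd.

(←) Suppose N is odd. Since 4 is even, 4N is even for every N, so 4N + 5 has the same parity as 5, which is odd. Hence 4N + 5 is odd.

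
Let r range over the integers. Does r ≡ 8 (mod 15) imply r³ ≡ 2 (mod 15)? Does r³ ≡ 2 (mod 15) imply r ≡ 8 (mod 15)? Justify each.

[⇒] Suppose r ≡ 8 (mod 15). Write r = 15j + 8. Then (15j + 8)³ = 3375j³ + 5400j² + 2880j + 512 = 15(225j³ + 360j² + 192j + 34) + 2, so r³ ≡ 2 (mod 15).

[⇐] Conversely, suppose r³ ≡ 2 (mod 15). The only residue r in {0, …, 14} with r³ ≡ 2 (mod 15) is r = 8, so r ≡ 8 (mod 15).

The biconditional holds.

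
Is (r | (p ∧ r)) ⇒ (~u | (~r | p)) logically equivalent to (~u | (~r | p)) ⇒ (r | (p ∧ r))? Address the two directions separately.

Both directions fail.

[⇒] This fails. Under u = F, r = F, p = F, the left side is true but the right side is false.

[⇐] This fails. Under u = T, r = T, p = F, the left side is false but the right side is true.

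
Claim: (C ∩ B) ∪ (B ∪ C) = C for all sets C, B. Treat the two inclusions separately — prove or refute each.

The sets are not equal: only the reverse inclusion holds.

(⊆) This inclusion fails. Take C = ∅, B = {1}; then 1 ∈ (C ∩ B) ∪ (B ∪ C) but 1 ∉ C.

(⊇) Let x ∈ C. Then either x ∈ C and x ∉ B; or x ∈ C ∩ B. In each case x ∈ (C ∩ B) ∪ (B ∪ C), so C ⊆ (C ∩ B) ∪ (B ∪ C).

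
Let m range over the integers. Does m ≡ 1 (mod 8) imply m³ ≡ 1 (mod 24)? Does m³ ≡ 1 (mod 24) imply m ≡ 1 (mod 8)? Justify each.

Only the converse holds.

Converse. The residues r modulo 24 with r³ ≡ 1 (mod 24) are exactly {1}, and each is ≡ 1 (mod 8).

Forward direction. This fails: take m = 9. Then 9 ≡ 1 (mod 8), but 9³ = 729 ≡ 9 (mod 24), not 1.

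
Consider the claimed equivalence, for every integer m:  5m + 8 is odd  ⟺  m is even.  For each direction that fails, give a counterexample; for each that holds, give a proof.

(⟹) This fails: m = 5 gives 5m + 8 = 33, which is odd, but 5 is odd, not even.

(⟸) This also fails: m = 6 is even, but 5m + 8 = 38 is even, not odd.

Both directions fail.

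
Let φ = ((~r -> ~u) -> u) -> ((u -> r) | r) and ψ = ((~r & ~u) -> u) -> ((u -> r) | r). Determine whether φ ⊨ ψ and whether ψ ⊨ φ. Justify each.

(→) Assume the antecedent. If r is true, the consequent reduces to true regardless of the other variables. If r is false, the antecedent forces (r = F, u = F), and the consequent holds there. Either way the consequent holds.

(←) Assume the antecedent. If r is true, the consequent reduces to true regardless of the other variables. If r is false, the antecedent forces (r = F, u = F), and the consequent holds there. Either way the consequent holds.

Both implications hold.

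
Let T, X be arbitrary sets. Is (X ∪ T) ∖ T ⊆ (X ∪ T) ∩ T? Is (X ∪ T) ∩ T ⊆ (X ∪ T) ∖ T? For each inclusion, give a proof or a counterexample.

Forward inclusion. This inclusion fails. Take T = ∅, X = {1}; then 1 ∈ (X ∪ T) ∖ T but 1 ∉ (X ∪ T) ∩ T.

Reverse inclusion. This inclusion fails. Take T = {1}, X = ∅; then 1 ∈ (X ∪ T) ∩ T but 1 ∉ (X ∪ T) ∖ T.

(⊆) fails and (⊇) fails.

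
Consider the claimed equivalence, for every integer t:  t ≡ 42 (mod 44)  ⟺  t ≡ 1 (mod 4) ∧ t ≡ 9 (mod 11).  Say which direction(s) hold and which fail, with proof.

(⇒) fails and (⇐) fails.

(⇒) This fails: t = 42 gives 42 ≡ 42 (mod 44) but 42 ≡ 2 (mod 4), so the conjunction on the right does not hold.

(⇐) This fails: t = 9 satisfies both congruences on the right (9 ≡ 1 mod 4 and 9 ≡ 9 mod 11) yet 9 ≡ 9 (mod 44), not 42.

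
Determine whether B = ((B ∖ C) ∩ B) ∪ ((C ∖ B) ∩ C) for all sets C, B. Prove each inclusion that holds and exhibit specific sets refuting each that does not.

Both inclusions fail.

(⟹) This inclusion fails. Take C = {1}, B = {1}; then 1 ∈ B but 1 ∉ ((B ∖ C) ∩ B) ∪ ((C ∖ B) ∩ C).

(⟸) This inclusion fails. Take C = {1}, B = ∅; then 1 ∈ ((B ∖ C) ∩ B) ∪ ((C ∖ B) ∩ C) but 1 ∉ B.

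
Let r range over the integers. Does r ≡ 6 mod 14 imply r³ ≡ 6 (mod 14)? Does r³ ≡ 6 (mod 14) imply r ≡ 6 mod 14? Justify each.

(⇒) holds; (⇐) fails.

(⇒) Suppose r ≡ 6 mod 14. Write r = 14j + 6. Then (14j + 6)³ = 2744j³ + 3528j² + 1512j + 216 = 14(196j³ + 252j² + 108j + 15) + 6, so r³ ≡ 6 (mod 14).

(⇐) This fails: take r = 10. Then 10³ = 1000 ≡ 6 (mod 14), yet 10 ≡ 10 (mod 14), not 6.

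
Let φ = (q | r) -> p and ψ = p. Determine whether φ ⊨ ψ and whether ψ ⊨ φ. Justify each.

(⇐) Assume the antecedent. If r is true, the antecedent forces (r = T, p = T, q = F) or (r = T, p = T, q = T), and (q | r) -> p holds there. If r is false, the antecedent forces (r = F, p = T, q = F) or (r = F, p = T, q = T), and (q | r) -> p holds there. Either way (q | r) -> p holds.

(⇒) This fails. Under r = F, p = F, q = F, the left side is true but the right side is false.

The forward direction fails; the converse holds.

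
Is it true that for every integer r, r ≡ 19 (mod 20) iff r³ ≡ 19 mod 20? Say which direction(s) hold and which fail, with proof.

(⇒) Suppose r ≡ 19 (mod 20). Write r = 20j + 19. Then (20j + 19)³ = 8000j³ + 22800j² + 21660j + 6859 = 20(400j³ + 1140j² + 1083j + 342) + 19, so r³ ≡ 19 (mod 20).

(⇐) Conversely, suppose r³ ≡ 19 (mod 20). The only residue r in {0, …, 19} with r³ ≡ 19 (mod 20) is r = 19, so r ≡ 19 (mod 20).

The biconditional holds.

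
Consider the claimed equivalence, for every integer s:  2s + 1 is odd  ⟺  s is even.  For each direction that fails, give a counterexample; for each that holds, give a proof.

(⇒) fails; (⇐) holds.

(⟸) Suppose s is even. Since 2 is even, 2s is even for every s, so 2s + 1 has the same parity as 1, which is odd. Hence 2s + 1 is odd.

(⟹) This fails: take s = 1. Then 2s + 1 = 3, which is odd, yet s = 1 is odd, not even.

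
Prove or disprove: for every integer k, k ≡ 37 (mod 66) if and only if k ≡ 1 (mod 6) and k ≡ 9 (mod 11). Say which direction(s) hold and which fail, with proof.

(→) This fails: k = 37 gives 37 ≡ 37 (mod 66) but 37 ≡ 4 (mod 11), so the conjunction on the right does not hold.

(←) This fails: k = 31 satisfies both congruences on the right (31 ≡ 1 mod 6 and 31 ≡ 9 mod 11) yet 31 ≡ 31 (mod 66), not 37.

(⇒) fails and (⇐) fails.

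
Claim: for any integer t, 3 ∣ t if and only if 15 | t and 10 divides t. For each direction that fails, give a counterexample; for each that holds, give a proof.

The forward direction fails; the converse holds.

(⟹) This fails: take t = 3. Certainly 3 ∣ 3, but 15 ∤ 3.

(⟸) Suppose 15 ∣ t and 10 ∣ t. Any common multiple of 15 and 10 is a multiple of their lcm; here lcm(15, 10) = 15·10/gcd(15, 10) = 150/5 = 30, so 30 ∣ t. Since 3 ∣ 30, it follows that 3 ∣ t.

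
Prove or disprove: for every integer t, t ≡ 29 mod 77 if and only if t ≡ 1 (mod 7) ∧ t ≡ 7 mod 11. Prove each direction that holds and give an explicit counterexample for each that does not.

Both directions hold.

(→) Suppose t ≡ 29 (mod 77); write t = 77j + 29. Since 7 ∣ 77, reducing mod 7 gives t ≡ 29 ≡ 1 (mod 7); since 11 ∣ 77, reducing mod 11 gives t ≡ 29 ≡ 7 (mod 11).

(←) Conversely, if t ≡ 1 (mod 7) and t ≡ 7 (mod 11), then by the Chinese remainder theorem t ≡ 29 (mod 77). This is exactly t ≡ 29 (mod 77).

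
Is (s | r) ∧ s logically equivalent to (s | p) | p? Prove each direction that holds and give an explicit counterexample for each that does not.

The forward direction holds; the converse fails.

[⇐] This fails. Under p = T, r = F, s = F, the left side is false but the right side is true.

[⇒] Assume the antecedent. If p is true, (s | p) | p reduces to true regardless of the other variables. If p is false, the antecedent forces (p = F, r = F, s = T) or (p = F, r = T, s = T), and (s | p) | p holds there. Either way (s | p) | p holds.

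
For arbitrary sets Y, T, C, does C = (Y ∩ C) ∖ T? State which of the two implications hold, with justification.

Only the reverse inclusion holds.

Reverse inclusion. Let x ∈ (Y ∩ C) ∖ T. Then x ∈ Y ∩ C and x ∉ T, from which x ∈ C.

Forward inclusion. This inclusion fails. Take Y = ∅, T = ∅, C = {1}; then 1 ∈ C but 1 ∉ (Y ∩ C) ∖ T.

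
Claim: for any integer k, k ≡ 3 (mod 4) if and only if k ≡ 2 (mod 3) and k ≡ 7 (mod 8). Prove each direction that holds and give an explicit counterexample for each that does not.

Only the reverse direction holds.

(⟹) This fails: k = 3 gives 3 ≡ 3 (mod 4) but 3 ≡ 0 (mod 3), so the conjunction on the right does not hold.

(⟸) Conversely, if k ≡ 2 (mod 3) and k ≡ 7 (mod 8), then by the Chinese remainder theorem k ≡ 23 (mod 24). Since 23 ≡ 3 (mod 4) and 4 ∣ 24, we get k ≡ 3 (mod 4).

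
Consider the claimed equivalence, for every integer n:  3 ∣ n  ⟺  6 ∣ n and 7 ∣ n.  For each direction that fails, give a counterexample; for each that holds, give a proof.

(⟸) Suppose 6 ∣ n and 7 ∣ n. Any common multiple of 6 and 7 is a multiple of their lcm; here gcd(6, 7) = 1, so lcm(6, 7) = 6·7 = 42, so 42 ∣ n. Since 3 ∣ 42, it follows that 3 ∣ n.

(⟹) This fails: take n = 3. Certainly 3 ∣ 3, but 6 ∤ 3.

Only the converse holds.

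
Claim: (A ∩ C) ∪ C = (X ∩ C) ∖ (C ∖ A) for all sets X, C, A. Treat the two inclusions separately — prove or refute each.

(⊇) Let x ∈ (X ∩ C) ∖ (C ∖ A). Then x ∈ X ∩ C ∩ A, from which x ∈ (A ∩ C) ∪ C.

(⊆) This inclusion fails. Take X = ∅, C = {1}, A = ∅; then 1 ∈ (A ∩ C) ∪ C but 1 ∉ (X ∩ C) ∖ (C ∖ A).

(⊆) fails; (⊇) holds.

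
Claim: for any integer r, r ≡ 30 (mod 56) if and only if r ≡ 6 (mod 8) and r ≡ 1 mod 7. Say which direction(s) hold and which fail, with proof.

(⇒) This fails: r = 30 gives 30 ≡ 30 (mod 56) but 30 ≡ 2 (mod 7), so the conjunction on the right does not hold.

(⇐) This fails: r = 22 satisfies both congruences on the right (22 ≡ 6 mod 8 and 22 ≡ 1 mod 7) yet 22 ≡ 22 (mod 56), not 30.

Neither implication holds.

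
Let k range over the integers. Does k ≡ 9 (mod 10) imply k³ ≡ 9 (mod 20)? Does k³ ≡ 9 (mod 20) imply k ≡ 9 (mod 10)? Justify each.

(⟸) The residues r modulo 20 with r³ ≡ 9 (mod 20) are exactly {9}, and each is ≡ 9 (mod 10).

(⟹) This fails: take k = 19. Then 19 ≡ 9 (mod 10), but 19³ = 6859 ≡ 19 (mod 20), not 9.

Only the reverse direction holds.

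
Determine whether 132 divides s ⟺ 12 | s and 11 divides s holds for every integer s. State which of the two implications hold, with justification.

(→) If 132 ∣ s, write s = 132q. Since 132 = 11·12, s = 12·(11q), so 12 ∣ s; and since 132 = 12·11, s = 11·(12q), so 11 ∣ s.

(←) Suppose 12 ∣ s and 11 ∣ s. Any common multiple of 12 and 11 is a multiple of their lcm; here gcd(12, 11) = 1, so lcm(12, 11) = 12·11 = 132, so 132 ∣ s.

Both directions hold; the statement is true.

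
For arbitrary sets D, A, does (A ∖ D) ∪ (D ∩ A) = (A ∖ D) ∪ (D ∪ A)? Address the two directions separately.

(⊆) Let x ∈ (A ∖ D) ∪ (D ∩ A). Then either x ∈ A and x ∉ D; or x ∈ D ∩ A. In each case x ∈ (A ∖ D) ∪ (D ∪ A), so (A ∖ D) ∪ (D ∩ A) ⊆ (A ∖ D) ∪ (D ∪ A).

(⊇) This inclusion fails. Take D = {1}, A = ∅; then 1 ∈ (A ∖ D) ∪ (D ∪ A) but 1 ∉ (A ∖ D) ∪ (D ∩ A).

Only the forward inclusion holds.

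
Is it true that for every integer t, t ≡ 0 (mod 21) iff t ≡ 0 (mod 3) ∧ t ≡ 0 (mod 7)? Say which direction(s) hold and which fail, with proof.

[⇒] Suppose t ≡ 0 (mod 21); write t = 21j + 0. Since 3 ∣ 21, reducing mod 3 gives t ≡ 0 (mod 3); since 7 ∣ 21, reducing mod 7 gives t ≡ 0 (mod 7).

[⇐] Conversely, if t ≡ 0 (mod 3) and t ≡ 0 (mod 7), then by the Chinese remainder theorem t ≡ 0 (mod 21). This is exactly t ≡ 0 (mod 21).

Both implications hold.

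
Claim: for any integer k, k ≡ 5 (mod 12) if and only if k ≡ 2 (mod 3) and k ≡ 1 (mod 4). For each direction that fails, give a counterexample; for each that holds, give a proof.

(⇒) Suppose k ≡ 5 (mod 12); write k = 12j + 5. Since 3 ∣ 12, reducing mod 3 gives k ≡ 5 ≡ 2 (mod 3); since 4 ∣ 12, reducing mod 4 gives k ≡ 5 ≡ 1 (mod 4).

(⇐) Conversely, if k ≡ 2 (mod 3) and k ≡ 1 (mod 4), then by the Chinese remainder theorem k ≡ 5 (mod 12). This is exactly k ≡ 5 (mod 12).

Both implications hold.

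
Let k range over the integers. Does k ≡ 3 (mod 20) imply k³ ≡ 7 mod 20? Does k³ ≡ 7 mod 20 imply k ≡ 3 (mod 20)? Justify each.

Both implications hold.

(⟸) Suppose k³ ≡ 7 (mod 20). The only residue r in {0, …, 19} with r³ ≡ 7 (mod 20) is r = 3, so k ≡ 3 (mod 20).

(⟹) Suppose k ≡ 3 (mod 20). Write k = 20j + 3. Then (20j + 3)³ = 8000j³ + 3600j² + 540j + 27 = 20(400j³ + 180j² + 27j + 1) + 7, so k³ ≡ 7 (mod 20).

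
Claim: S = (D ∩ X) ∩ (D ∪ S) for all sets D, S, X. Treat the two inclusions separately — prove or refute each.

(⊆) fails and (⊇) fails.

(⊆) This inclusion fails. Take D = ∅, S = {1}, X = ∅; then 1 ∈ S but 1 ∉ (D ∩ X) ∩ (D ∪ S).

(⊇) This inclusion fails. Take D = {1}, S = ∅, X = {1}; then 1 ∈ (D ∩ X) ∩ (D ∪ S) but 1 ∉ S.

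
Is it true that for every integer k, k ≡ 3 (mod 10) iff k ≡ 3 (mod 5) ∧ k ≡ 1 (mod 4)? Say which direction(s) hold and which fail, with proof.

(⟹) This fails: k = 3 gives 3 ≡ 3 (mod 10) but 3 ≡ 3 (mod 4), so the conjunction on the right does not hold.

(⟸) Conversely, if k ≡ 3 (mod 5) and k ≡ 1 (mod 4), then by the Chinese remainder theorem k ≡ 13 (mod 20). Since 13 ≡ 3 (mod 10) and 10 ∣ 20, we get k ≡ 3 (mod 10).

Not equivalent: only (⇐) holds.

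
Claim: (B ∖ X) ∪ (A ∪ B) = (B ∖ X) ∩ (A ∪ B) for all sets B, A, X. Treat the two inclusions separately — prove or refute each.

(⟸) Let x ∈ (B ∖ X) ∩ (A ∪ B). Then either x ∈ B and x ∉ A, X; or x ∈ B ∩ A and x ∉ X. In each case x ∈ (B ∖ X) ∪ (A ∪ B), so (B ∖ X) ∩ (A ∪ B) ⊆ (B ∖ X) ∪ (A ∪ B).

(⟹) This inclusion fails. Take B = ∅, A = {1}, X = ∅; then 1 ∈ (B ∖ X) ∪ (A ∪ B) but 1 ∉ (B ∖ X) ∩ (A ∪ B).

The sets are not equal: only the reverse inclusion holds.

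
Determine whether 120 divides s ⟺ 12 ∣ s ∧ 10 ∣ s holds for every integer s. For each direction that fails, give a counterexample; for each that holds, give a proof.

(→) If 120 ∣ s, write s = 120q. Since 120 = 10·12, s = 12·(10q), so 12 ∣ s; and since 120 = 12·10, s = 10·(12q), so 10 ∣ s.

(←) This fails: take s = 60. Both 12 ∣ 60 and 10 ∣ 60, yet 60 is not a multiple of 120 (since 60 = 0·120 + 60), so 120 ∤ 60.

(⇒) holds; (⇐) fails.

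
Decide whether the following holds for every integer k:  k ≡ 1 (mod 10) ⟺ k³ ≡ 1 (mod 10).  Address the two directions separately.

[⇐] Suppose k³ ≡ 1 (mod 10). The only residue r in {0, …, 9} with r³ ≡ 1 (mod 10) is r = 1, so k ≡ 1 (mod 10).

[⇒] Suppose k ≡ 1 (mod 10). Write k = 10j + 1. Then (10j + 1)³ = 1000j³ + 300j² + 30j + 1 = 10(100j³ + 30j² + 3j) + 1, so k³ ≡ 1 (mod 10).

Both directions hold.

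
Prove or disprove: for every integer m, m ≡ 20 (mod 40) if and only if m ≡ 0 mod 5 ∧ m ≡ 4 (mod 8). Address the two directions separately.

The biconditional holds.

Forward direction. Suppose m ≡ 20 (mod 40); write m = 40j + 20. Since 5 ∣ 40, reducing mod 5 gives m ≡ 20 ≡ 0 (mod 5); since 8 ∣ 40, reducing mod 8 gives m ≡ 20 ≡ 4 (mod 8).

Converse. If m ≡ 0 (mod 5) and m ≡ 4 (mod 8), then by the Chinese remainder theorem m ≡ 20 (mod 40). This is exactly m ≡ 20 (mod 40).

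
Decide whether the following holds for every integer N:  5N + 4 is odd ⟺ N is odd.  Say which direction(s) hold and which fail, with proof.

Both directions hold; the statement is true.

[⇒] Suppose 5N + 4 is odd. Since 5 is odd, 5N and N have the same parity, so 5N + 4 ≡ N + 4 (mod 2). As 4 is even, 5N + 4 is odd exactly when N is odd. Thus N is odd.

[⇐] Conversely, suppose N is odd; write N = 2j + 1. Then 5N + 4 = 5·(2j + 1) + 4 = 2·5j + 9, which is odd.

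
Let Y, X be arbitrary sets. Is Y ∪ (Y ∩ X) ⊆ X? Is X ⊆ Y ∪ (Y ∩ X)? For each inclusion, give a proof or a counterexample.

Neither inclusion holds.

(⊆) This inclusion fails. Take Y = {1}, X = ∅; then 1 ∈ Y ∪ (Y ∩ X) but 1 ∉ X.

(⊇) This inclusion fails. Take Y = ∅, X = {1}; then 1 ∈ X but 1 ∉ Y ∪ (Y ∩ X).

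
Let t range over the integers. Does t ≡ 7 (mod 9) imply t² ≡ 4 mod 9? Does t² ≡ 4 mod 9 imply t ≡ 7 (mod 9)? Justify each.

The forward direction holds; the converse fails.

(⇐) This fails: take t = 2. Then 2² = 4 ≡ 4 (mod 9), yet 2 ≡ 2 (mod 9), not 7.

(⇒) Suppose t ≡ 7 (mod 9). Write t = 9j + 7. Then (9j + 7)² = 81j² + 126j + 49 = 9(9j² + 14j + 5) + 4, so t² ≡ 4 (mod 9).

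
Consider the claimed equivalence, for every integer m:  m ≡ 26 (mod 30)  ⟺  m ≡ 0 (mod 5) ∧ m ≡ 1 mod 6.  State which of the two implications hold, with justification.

(⇒) This fails: m = 26 gives 26 ≡ 26 (mod 30) but 26 ≡ 1 (mod 5), so the conjunction on the right does not hold.

(⇐) This fails: m = 25 satisfies both congruences on the right (25 ≡ 0 mod 5 and 25 ≡ 1 mod 6) yet 25 ≡ 25 (mod 30), not 26.

Neither direction holds.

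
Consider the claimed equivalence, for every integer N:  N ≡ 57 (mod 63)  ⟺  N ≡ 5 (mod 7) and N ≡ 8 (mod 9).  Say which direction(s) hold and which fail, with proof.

(⇒) This fails: N = 57 gives 57 ≡ 57 (mod 63) but 57 ≡ 1 (mod 7), so the conjunction on the right does not hold.

(⇐) This fails: N = 26 satisfies both congruences on the right (26 ≡ 5 mod 7 and 26 ≡ 8 mod 9) yet 26 ≡ 26 (mod 63), not 57.

(⇒) fails and (⇐) fails.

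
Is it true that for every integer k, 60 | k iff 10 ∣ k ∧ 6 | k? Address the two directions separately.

(⟸) This fails: take k = 30. Both 10 ∣ 30 and 6 ∣ 30, yet 30 is not a multiple of 60 (since 30 = 0·60 + 30), so 60 ∤ 30.

(⟹) If 60 ∣ k, write k = 60q. Since 60 = 6·10, k = 10·(6q), so 10 ∣ k; and since 60 = 10·6, k = 6·(10q), so 6 ∣ k.

(⇒) holds; (⇐) fails.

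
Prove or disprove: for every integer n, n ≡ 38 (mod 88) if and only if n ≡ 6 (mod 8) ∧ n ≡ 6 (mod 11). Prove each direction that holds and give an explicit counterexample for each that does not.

(⟹) This fails: n = 38 gives 38 ≡ 38 (mod 88) but 38 ≡ 5 (mod 11), so the conjunction on the right does not hold.

(⟸) This fails: n = 6 satisfies both congruences on the right (6 ≡ 6 mod 8 and 6 ≡ 6 mod 11) yet 6 ≡ 6 (mod 88), not 38.

Neither implication holds.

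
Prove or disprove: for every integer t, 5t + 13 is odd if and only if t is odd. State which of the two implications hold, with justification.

Both directions fail.

Forward direction. This fails: t = 4 gives 5t + 13 = 33, which is odd, but 4 is even, not odd.

Converse. This also fails: t = 5 is odd, but 5t + 13 = 38 is even, not odd.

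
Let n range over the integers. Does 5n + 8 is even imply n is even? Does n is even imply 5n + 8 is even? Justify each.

(⇒) Suppose 5n + 8 is even. Since 5 is odd, 5n and n have the same parity, so 5n + 8 ≡ n + 8 (mod 2). As 8 is even, 5n + 8 is even exactly when n is even. Thus n is even.

(⇐) Conversely, suppose n is even; write n = 2j. Then 5n + 8 = 5·(2j) + 8 = 2·5j + 8, which is even.

Both directions hold; the statement is true.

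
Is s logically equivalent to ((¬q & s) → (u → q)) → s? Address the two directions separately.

(⇒) Assume the antecedent. If s is true, ((¬q & s) → (u → q)) → s reduces to true regardless of the other variables. If s is false, the antecedent cannot hold. Either way ((¬q & s) → (u → q)) → s holds.

(⇐) Assume the antecedent. If s is true, s reduces to true regardless of the other variables. If s is false, the antecedent cannot hold. Either way s holds.

Both directions hold; the statement is true.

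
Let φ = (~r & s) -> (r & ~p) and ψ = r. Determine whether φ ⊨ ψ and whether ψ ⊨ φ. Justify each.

(→) This fails. Under p = F, r = F, s = F, the left side is true but the right side is false.

(←) Assume the antecedent. If p is true, the antecedent forces (p = T, r = T, s = F) or (p = T, r = T, s = T), and (~r & s) -> (r & ~p) holds there. If p is false, the antecedent forces (p = F, r = T, s = F) or (p = F, r = T, s = T), and (~r & s) -> (r & ~p) holds there. Either way (~r & s) -> (r & ~p) holds.

Only the reverse direction holds.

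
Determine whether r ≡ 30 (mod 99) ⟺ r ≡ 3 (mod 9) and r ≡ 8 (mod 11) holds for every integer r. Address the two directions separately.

(⟹) Suppose r ≡ 30 (mod 99); write r = 99j + 30. Since 9 ∣ 99, reducing mod 9 gives r ≡ 30 ≡ 3 (mod 9); since 11 ∣ 99, reducing mod 11 gives r ≡ 30 ≡ 8 (mod 11).

(⟸) Conversely, if r ≡ 3 (mod 9) and r ≡ 8 (mod 11), then by the Chinese remainder theorem r ≡ 30 (mod 99). This is exactly r ≡ 30 (mod 99).

Both directions hold; the statement is true.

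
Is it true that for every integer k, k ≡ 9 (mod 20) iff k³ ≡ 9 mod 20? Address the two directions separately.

Equivalent; both directions hold.

[⇐] Suppose k³ ≡ 9 (mod 20). The only residue r in {0, …, 19} with r³ ≡ 9 (mod 20) is r = 9, so k ≡ 9 (mod 20).

[⇒] Suppose k ≡ 9 (mod 20). Write k = 20j + 9. Then (20j + 9)³ = 8000j³ + 10800j² + 4860j + 729 = 20(400j³ + 540j² + 243j + 36) + 9, so k³ ≡ 9 (mod 20).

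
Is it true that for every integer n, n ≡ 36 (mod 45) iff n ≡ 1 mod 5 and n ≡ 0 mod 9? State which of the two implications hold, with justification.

Both implications hold.

(⇐) If n ≡ 1 (mod 5) and n ≡ 0 (mod 9), then by the Chinese remainder theorem n ≡ 36 (mod 45). This is exactly n ≡ 36 (mod 45).

(⇒) Suppose n ≡ 36 (mod 45); write n = 45j + 36. Since 5 ∣ 45, reducing mod 5 gives n ≡ 36 ≡ 1 (mod 5); since 9 ∣ 45, reducing mod 9 gives n ≡ 36 ≡ 0 (mod 9).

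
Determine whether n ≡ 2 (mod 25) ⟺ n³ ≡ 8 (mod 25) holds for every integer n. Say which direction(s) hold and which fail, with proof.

The biconditional holds.

(→) Suppose n ≡ 2 (mod 25). Write n = 25j + 2. Then (25j + 2)³ = 15625j³ + 3750j² + 300j + 8 = 25(625j³ + 150j² + 12j) + 8, so n³ ≡ 8 (mod 25).

(←) Conversely, suppose n³ ≡ 8 (mod 25). The only residue r in {0, …, 24} with r³ ≡ 8 (mod 25) is r = 2, so n ≡ 2 (mod 25).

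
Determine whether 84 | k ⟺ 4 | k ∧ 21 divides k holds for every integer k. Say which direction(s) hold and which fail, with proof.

Both directions hold; the statement is true.

(⇐) Suppose 4 ∣ k and 21 ∣ k. Any common multiple of 4 and 21 is a multiple of their lcm; here gcd(4, 21) = 1, so lcm(4, 21) = 4·21 = 84, so 84 ∣ k.

(⇒) If 84 ∣ k, write k = 84q. Since 84 = 21·4, k = 4·(21q), so 4 ∣ k; and since 84 = 4·21, k = 21·(4q), so 21 ∣ k.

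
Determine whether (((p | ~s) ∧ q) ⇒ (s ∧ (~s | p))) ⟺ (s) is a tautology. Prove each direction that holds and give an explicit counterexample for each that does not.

Only the reverse direction holds.

[⇐] Assume the antecedent. If s is true, the consequent reduces to true regardless of the other variables. If s is false, the antecedent cannot hold. Either way the consequent holds.

[⇒] This fails. Under s = F, q = F, p = F, the left side is true but the right side is false.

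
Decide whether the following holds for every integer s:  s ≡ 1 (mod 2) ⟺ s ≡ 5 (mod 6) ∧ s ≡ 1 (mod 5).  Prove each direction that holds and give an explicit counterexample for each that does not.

(⇒) fails; (⇐) holds.

Forward direction. This fails: s = 1 gives 1 ≡ 1 (mod 2) but 1 ≡ 1 (mod 6), so the conjunction on the right does not hold.

Converse. If s ≡ 5 (mod 6) and s ≡ 1 (mod 5), then by the Chinese remainder theorem s ≡ 11 (mod 30). Since 11 ≡ 1 (mod 2) and 2 ∣ 30, we get s ≡ 1 (mod 2).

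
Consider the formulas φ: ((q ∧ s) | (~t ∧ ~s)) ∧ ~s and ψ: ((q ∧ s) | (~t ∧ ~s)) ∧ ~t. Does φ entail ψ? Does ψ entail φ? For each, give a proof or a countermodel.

Only the forward direction holds.

(⇒) Assume the antecedent. If s is true, the antecedent cannot hold. If s is false, the antecedent forces (s = F, q = F, t = F) or (s = F, q = T, t = F), and ((q ∧ s) | (~t ∧ ~s)) ∧ ~t holds there. Either way ((q ∧ s) | (~t ∧ ~s)) ∧ ~t holds.

(⇐) This fails. Under s = T, q = T, t = F, the left side is false but the right side is true.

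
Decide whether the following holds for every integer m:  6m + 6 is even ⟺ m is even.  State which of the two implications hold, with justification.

The forward direction fails; the converse holds.

(⇒) This fails: take m = 1. Then 6m + 6 = 12, which is even, yet m = 1 is odd, not even.

(⇐) Suppose m is even. Since 6 is even, 6m is even for every m, so 6m + 6 has the same parity as 6, which is even. Hence 6m + 6 is even.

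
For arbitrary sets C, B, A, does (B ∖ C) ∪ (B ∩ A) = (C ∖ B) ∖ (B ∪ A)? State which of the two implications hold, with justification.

(⊆) fails and (⊇) fails.

(⟹) This inclusion fails. Take C = ∅, B = {1}, A = ∅; then 1 ∈ (B ∖ C) ∪ (B ∩ A) but 1 ∉ (C ∖ B) ∖ (B ∪ A).

(⟸) This inclusion fails. Take C = {1}, B = ∅, A = ∅; then 1 ∈ (C ∖ B) ∖ (B ∪ A) but 1 ∉ (B ∖ C) ∪ (B ∩ A).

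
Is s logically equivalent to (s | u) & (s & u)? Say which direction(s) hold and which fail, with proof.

(→) This fails. Under s = T, u = F, the left side is true but the right side is false.

(←) Assume the antecedent. If s is true, s reduces to true regardless of the other variables. If s is false, the antecedent cannot hold. Either way s holds.

Only the converse holds.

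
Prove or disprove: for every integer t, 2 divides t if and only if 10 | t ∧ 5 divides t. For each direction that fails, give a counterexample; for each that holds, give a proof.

(⇐) Suppose 10 ∣ t and 5 ∣ t. Any common multiple of 10 and 5 is a multiple of their lcm; here lcm(10, 5) = 10·5/gcd(10, 5) = 50/5 = 10, so 10 ∣ t. Since 2 ∣ 10, it follows that 2 ∣ t.

(⇒) This fails: take t = 2. Certainly 2 ∣ 2, but 10 ∤ 2.

The forward direction fails; the converse holds.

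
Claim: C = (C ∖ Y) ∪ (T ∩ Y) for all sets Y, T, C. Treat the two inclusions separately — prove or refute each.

Neither inclusion holds.

Forward inclusion. This inclusion fails. Take Y = {1}, T = ∅, C = {1}; then 1 ∈ C but 1 ∉ (C ∖ Y) ∪ (T ∩ Y).

Reverse inclusion. This inclusion fails. Take Y = {1}, T = {1}, C = ∅; then 1 ∈ (C ∖ Y) ∪ (T ∩ Y) but 1 ∉ C.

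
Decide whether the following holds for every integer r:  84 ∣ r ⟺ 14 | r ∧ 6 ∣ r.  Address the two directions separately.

The forward direction holds; the converse fails.

(⇒) If 84 ∣ r, write r = 84q. Since 84 = 6·14, r = 14·(6q), so 14 ∣ r; and since 84 = 14·6, r = 6·(14q), so 6 ∣ r.

(⇐) This fails: take r = 42. Both 14 ∣ 42 and 6 ∣ 42, yet 42 is not a multiple of 84 (since 42 = 0·84 + 42), so 84 ∤ 42.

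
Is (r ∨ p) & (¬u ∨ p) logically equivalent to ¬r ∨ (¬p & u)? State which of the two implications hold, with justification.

[⇒] This fails. Under p = F, r = T, u = F, the left side is true but the right side is false.

[⇐] This fails. Under p = F, r = F, u = F, the left side is false but the right side is true.

Both directions fail.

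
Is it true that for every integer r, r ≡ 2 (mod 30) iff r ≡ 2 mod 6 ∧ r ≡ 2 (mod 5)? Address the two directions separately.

[⇒] Suppose r ≡ 2 (mod 30); write r = 30j + 2. Since 6 ∣ 30, reducing mod 6 gives r ≡ 2 (mod 6); since 5 ∣ 30, reducing mod 5 gives r ≡ 2 (mod 5).

[⇐] Conversely, if r ≡ 2 (mod 6) and r ≡ 2 (mod 5), then by the Chinese remainder theorem r ≡ 2 (mod 30). This is exactly r ≡ 2 (mod 30).

Both implications hold.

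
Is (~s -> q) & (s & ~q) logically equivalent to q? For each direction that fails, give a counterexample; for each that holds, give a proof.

(⟹) This fails. Under q = F, s = T, the left side is true but the right side is false.

(⟸) This fails. Under q = T, s = F, the left side is false but the right side is true.

Both directions fail.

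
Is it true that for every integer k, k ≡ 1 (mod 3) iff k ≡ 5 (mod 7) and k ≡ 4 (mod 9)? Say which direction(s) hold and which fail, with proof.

Only the reverse direction holds.

(→) This fails: k = 1 gives 1 ≡ 1 (mod 3) but 1 ≡ 1 (mod 7), so the conjunction on the right does not hold.

(←) Conversely, if k ≡ 5 (mod 7) and k ≡ 4 (mod 9), then by the Chinese remainder theorem k ≡ 40 (mod 63). Since 40 ≡ 1 (mod 3) and 3 ∣ 63, we get k ≡ 1 (mod 3).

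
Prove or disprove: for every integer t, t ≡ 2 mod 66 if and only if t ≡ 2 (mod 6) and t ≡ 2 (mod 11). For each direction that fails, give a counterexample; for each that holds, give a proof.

Both directions hold; the statement is true.

(⇒) Suppose t ≡ 2 (mod 66); write t = 66j + 2. Since 6 ∣ 66, reducing mod 6 gives t ≡ 2 (mod 6); since 11 ∣ 66, reducing mod 11 gives t ≡ 2 (mod 11).

(⇐) Conversely, if t ≡ 2 (mod 6) and t ≡ 2 (mod 11), then by the Chinese remainder theorem t ≡ 2 (mod 66). This is exactly t ≡ 2 (mod 66).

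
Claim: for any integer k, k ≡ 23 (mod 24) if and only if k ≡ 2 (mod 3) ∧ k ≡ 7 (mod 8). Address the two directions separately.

(⇒) Suppose k ≡ 23 (mod 24); write k = 24j + 23. Since 3 ∣ 24, reducing mod 3 gives k ≡ 23 ≡ 2 (mod 3); since 8 ∣ 24, reducing mod 8 gives k ≡ 23 ≡ 7 (mod 8).

(⇐) Conversely, if k ≡ 2 (mod 3) and k ≡ 7 (mod 8), then by the Chinese remainder theorem k ≡ 23 (mod 24). This is exactly k ≡ 23 (mod 24).

Both directions hold; the statement is true.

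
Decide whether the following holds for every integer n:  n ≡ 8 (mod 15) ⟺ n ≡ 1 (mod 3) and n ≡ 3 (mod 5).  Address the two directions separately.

(→) This fails: n = 8 gives 8 ≡ 8 (mod 15) but 8 ≡ 2 (mod 3), so the conjunction on the right does not hold.

(←) This fails: n = 13 satisfies both congruences on the right (13 ≡ 1 mod 3 and 13 ≡ 3 mod 5) yet 13 ≡ 13 (mod 15), not 8.

Both directions fail.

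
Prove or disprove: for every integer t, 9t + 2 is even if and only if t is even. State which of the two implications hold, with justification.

Both directions hold.

(⇒) Suppose 9t + 2 is even. Since 9 is odd, 9t and t have the same parity, so 9t + 2 ≡ t + 2 (mod 2). As 2 is even, 9t + 2 is even exactly when t is even. Thus t is even.

(⇐) Conversely, suppose t is even; write t = 2j. Then 9t + 2 = 9·(2j) + 2 = 2·9j + 2, which is even.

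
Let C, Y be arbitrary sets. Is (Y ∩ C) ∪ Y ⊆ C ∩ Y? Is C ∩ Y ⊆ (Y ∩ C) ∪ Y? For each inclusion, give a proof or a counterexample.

(⟸) Let x ∈ C ∩ Y. Then x ∈ C ∩ Y, from which x ∈ (Y ∩ C) ∪ Y.

(⟹) This inclusion fails. Take C = ∅, Y = {1}; then 1 ∈ (Y ∩ C) ∪ Y but 1 ∉ C ∩ Y.

The sets are not equal: only the reverse inclusion holds.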